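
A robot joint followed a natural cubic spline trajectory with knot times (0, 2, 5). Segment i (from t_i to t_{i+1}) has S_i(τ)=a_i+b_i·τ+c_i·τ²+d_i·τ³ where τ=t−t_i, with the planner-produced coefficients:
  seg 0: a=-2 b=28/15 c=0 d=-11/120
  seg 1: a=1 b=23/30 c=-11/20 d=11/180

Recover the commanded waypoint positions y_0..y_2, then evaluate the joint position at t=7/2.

y_0=-2 y_1=1 y_2=0
S(7/2) = 179/160

y_0 = S_0(0) = a_0 = -2
y_1 = S_1(0) = a_1 = 1
y_2 = S_1(3) = 0
t_q=7/2 is in segment 1 (τ=3/2); S_1(τ)=179/160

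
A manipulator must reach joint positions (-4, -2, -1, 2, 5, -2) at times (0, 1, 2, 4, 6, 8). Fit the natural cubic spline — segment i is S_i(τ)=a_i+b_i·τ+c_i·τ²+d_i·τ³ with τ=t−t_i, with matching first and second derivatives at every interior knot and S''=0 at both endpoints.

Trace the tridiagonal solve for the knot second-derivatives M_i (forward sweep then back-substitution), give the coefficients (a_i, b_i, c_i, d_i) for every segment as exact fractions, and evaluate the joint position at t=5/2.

  seg 0: a=-4 b=1421/626 c=0 d=-169/626
  seg 1: a=-2 b=457/313 c=-507/626 d=219/626
  seg 2: a=-1 b=557/626 c=75/313 d=41/1252
  seg 3: a=2 b=1403/626 c=273/626 d=-505/1252
  seg 4: a=5 b=-535/626 c=-621/313 d=207/626
S(5/2) = -4919/10016

Δ: Δ0=2, Δ1=1, Δ2=3/2, Δ3=3/2, Δ4=-7/2
row 1: diag=4, rhs=-6; c'=1/4, d'=-3/2
row 2: denom=6−1·1/4=23/4; d'=(3−1·-3/2)/(23/4)=18/23
row 3: denom=8−2·8/23=168/23; d'=(0−2·18/23)/(168/23)=-3/14
row 4: denom=8−2·23/84=313/42; d'=(-30−2·-3/14)/(313/42)=-1242/313
back: M4=-1242/313
back: M3=-3/14−23/84·-1242/313=273/313
back: M2=18/23−8/23·273/313=150/313
back: M1=-3/2−1/4·150/313=-507/313
M: M0=0, M1=-507/313, M2=150/313, M3=273/313, M4=-1242/313, M5=0
seg 0: a=-4, c=M0/2=0, d=(M1−M0)/(6·1)=-169/626, b=Δ0−h0·(2M0+M1)/6=1421/626
seg 1: a=-2, c=M1/2=-507/626, d=(M2−M1)/(6·1)=219/626, b=Δ1−h1·(2M1+M2)/6=457/313
seg 2: a=-1, c=M2/2=75/313, d=(M3−M2)/(6·2)=41/1252, b=Δ2−h2·(2M2+M3)/6=557/626
seg 3: a=2, c=M3/2=273/626, d=(M4−M3)/(6·2)=-505/1252, b=Δ3−h3·(2M3+M4)/6=1403/626
seg 4: a=5, c=M4/2=-621/313, d=(M5−M4)/(6·2)=207/626, b=Δ4−h4·(2M4+M5)/6=-535/626
t_q=5/2 → seg 2, τ=1/2; S=-1+557/626·τ+75/313·τ²+41/1252·τ³=-4919/10016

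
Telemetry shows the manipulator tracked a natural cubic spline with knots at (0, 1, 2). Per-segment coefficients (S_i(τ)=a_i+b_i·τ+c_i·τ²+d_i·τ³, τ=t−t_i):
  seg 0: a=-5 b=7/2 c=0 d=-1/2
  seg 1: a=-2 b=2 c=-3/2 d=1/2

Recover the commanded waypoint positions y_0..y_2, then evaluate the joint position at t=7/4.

y_0=-5 y_1=-2 y_2=-1
S(7/4) = -145/128

y_0 = S_0(0) = a_0 = -5
y_1 = S_1(0) = a_1 = -2
y_2 = S_1(1) = -1
t_q=7/4 is in segment 1 (τ=3/4); S_1(τ)=-145/128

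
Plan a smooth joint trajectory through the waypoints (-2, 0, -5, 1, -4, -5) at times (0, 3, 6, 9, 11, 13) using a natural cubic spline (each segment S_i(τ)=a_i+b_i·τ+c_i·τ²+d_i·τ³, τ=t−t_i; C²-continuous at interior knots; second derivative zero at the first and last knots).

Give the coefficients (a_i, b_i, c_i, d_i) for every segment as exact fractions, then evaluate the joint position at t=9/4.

Δ: Δ0=2/3, Δ1=-5/3, Δ2=2, Δ3=-5/2, Δ4=-1/2
row 1: diag=12, rhs=-14; c'=1/4, d'=-7/6
row 2: denom=12−3·1/4=45/4; d'=(22−3·-7/6)/(45/4)=34/15
row 3: denom=10−3·4/15=46/5; d'=(-27−3·34/15)/(46/5)=-169/46
row 4: denom=8−2·5/23=174/23; d'=(12−2·-169/46)/(174/23)=445/174
back: M4=445/174
back: M3=-169/46−5/23·445/174=-368/87
back: M2=34/15−4/15·-368/87=886/261
back: M1=-7/6−1/4·886/261=-526/261
M: M0=0, M1=-526/261, M2=886/261, M3=-368/87, M4=445/174, M5=0
seg 0: a=-2, c=M0/2=0, d=(M1−M0)/(6·3)=-263/2349, b=Δ0−h0·(2M0+M1)/6=437/261
seg 1: a=0, c=M1/2=-263/261, d=(M2−M1)/(6·3)=706/2349, b=Δ1−h1·(2M1+M2)/6=-352/261
seg 2: a=-5, c=M2/2=443/261, d=(M3−M2)/(6·3)=-995/2349, b=Δ2−h2·(2M2+M3)/6=188/261
seg 3: a=1, c=M3/2=-184/87, d=(M4−M3)/(6·2)=1181/2088, b=Δ3−h3·(2M3+M4)/6=-139/261
seg 4: a=-4, c=M4/2=445/348, d=(M5−M4)/(6·2)=-445/2088, b=Δ4−h4·(2M4+M5)/6=-1151/522
t_q=9/4 → seg 0, τ=9/4; S=-2+437/261·τ+0·τ²+-263/2349·τ³=913/1856

  seg 0: a=-2 b=437/261 c=0 d=-263/2349
  seg 1: a=0 b=-352/261 c=-263/261 d=706/2349
  seg 2: a=-5 b=188/261 c=443/261 d=-995/2349
  seg 3: a=1 b=-139/261 c=-184/87 d=1181/2088
  seg 4: a=-4 b=-1151/522 c=445/348 d=-445/2088
S(9/4) = 913/1856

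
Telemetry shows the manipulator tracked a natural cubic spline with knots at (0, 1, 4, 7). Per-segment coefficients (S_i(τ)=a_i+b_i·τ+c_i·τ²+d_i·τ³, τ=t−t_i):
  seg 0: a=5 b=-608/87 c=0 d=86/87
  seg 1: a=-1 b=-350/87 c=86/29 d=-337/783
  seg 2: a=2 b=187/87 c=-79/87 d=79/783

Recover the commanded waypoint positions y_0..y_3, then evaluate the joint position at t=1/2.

y_0=5 y_1=-1 y_2=2 y_3=3
S(1/2) = 189/116

y_0 = S_0(0) = a_0 = 5
y_1 = S_1(0) = a_1 = -1
y_2 = S_2(0) = a_2 = 2
y_3 = S_2(3) = 3
t_q=1/2 is in segment 0 (τ=1/2); S_0(τ)=189/116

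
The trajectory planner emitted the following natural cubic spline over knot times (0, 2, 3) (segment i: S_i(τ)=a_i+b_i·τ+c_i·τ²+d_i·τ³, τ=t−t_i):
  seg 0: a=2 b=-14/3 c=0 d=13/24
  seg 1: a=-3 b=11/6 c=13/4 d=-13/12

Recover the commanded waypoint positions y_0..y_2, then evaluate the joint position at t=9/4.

y_0 = S_0(0) = a_0 = 2
y_1 = S_1(0) = a_1 = -3
y_2 = S_1(1) = 1
t_q=9/4 is in segment 1 (τ=1/4); S_1(τ)=-603/256

y_0=2 y_1=-3 y_2=1
S(9/4) = -603/256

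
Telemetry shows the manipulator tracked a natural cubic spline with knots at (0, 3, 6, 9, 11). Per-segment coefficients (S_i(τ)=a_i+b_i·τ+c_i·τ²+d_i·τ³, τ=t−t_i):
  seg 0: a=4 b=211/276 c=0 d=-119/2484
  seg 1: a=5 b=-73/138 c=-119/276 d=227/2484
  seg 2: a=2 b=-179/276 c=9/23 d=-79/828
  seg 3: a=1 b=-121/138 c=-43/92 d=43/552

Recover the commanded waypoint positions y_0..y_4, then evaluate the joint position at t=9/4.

y_0 = S_0(0) = a_0 = 4
y_1 = S_1(0) = a_1 = 5
y_2 = S_2(0) = a_2 = 2
y_3 = S_3(0) = a_3 = 1
y_4 = S_3(2) = -2
t_q=9/4 is in segment 0 (τ=9/4); S_0(τ)=30467/5888

y_0=4 y_1=5 y_2=2 y_3=1 y_4=-2
S(9/4) = 30467/5888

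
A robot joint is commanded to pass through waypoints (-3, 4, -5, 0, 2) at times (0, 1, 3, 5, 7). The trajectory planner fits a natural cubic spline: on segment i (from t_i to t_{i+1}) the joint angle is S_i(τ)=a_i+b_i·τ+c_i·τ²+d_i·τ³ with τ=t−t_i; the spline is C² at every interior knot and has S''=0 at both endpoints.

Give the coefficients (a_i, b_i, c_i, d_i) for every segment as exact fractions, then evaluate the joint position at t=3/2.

Δ: Δ0=7, Δ1=-9/2, Δ2=5/2, Δ3=1
row 1: diag=6, rhs=-69; c'=1/3, d'=-23/2
row 2: denom=8−2·1/3=22/3; d'=(42−2·-23/2)/(22/3)=195/22
row 3: denom=8−2·3/11=82/11; d'=(-9−2·195/22)/(82/11)=-147/41
back: M3=-147/41
back: M2=195/22−3/11·-147/41=807/82
back: M1=-23/2−1/3·807/82=-606/41
M: M0=0, M1=-606/41, M2=807/82, M3=-147/41, M4=0
seg 0: a=-3, c=M0/2=0, d=(M1−M0)/(6·1)=-101/41, b=Δ0−h0·(2M0+M1)/6=388/41
seg 1: a=4, c=M1/2=-303/41, d=(M2−M1)/(6·2)=673/328, b=Δ1−h1·(2M1+M2)/6=85/41
seg 2: a=-5, c=M2/2=807/164, d=(M3−M2)/(6·2)=-367/328, b=Δ2−h2·(2M2+M3)/6=-235/82
seg 3: a=0, c=M3/2=-147/82, d=(M4−M3)/(6·2)=49/164, b=Δ3−h3·(2M3+M4)/6=139/41
t_q=3/2 → seg 1, τ=1/2; S=4+85/41·τ+-303/41·τ²+673/328·τ³=9041/2624

  seg 0: a=-3 b=388/41 c=0 d=-101/41
  seg 1: a=4 b=85/41 c=-303/41 d=673/328
  seg 2: a=-5 b=-235/82 c=807/164 d=-367/328
  seg 3: a=0 b=139/41 c=-147/82 d=49/164
S(3/2) = 9041/2624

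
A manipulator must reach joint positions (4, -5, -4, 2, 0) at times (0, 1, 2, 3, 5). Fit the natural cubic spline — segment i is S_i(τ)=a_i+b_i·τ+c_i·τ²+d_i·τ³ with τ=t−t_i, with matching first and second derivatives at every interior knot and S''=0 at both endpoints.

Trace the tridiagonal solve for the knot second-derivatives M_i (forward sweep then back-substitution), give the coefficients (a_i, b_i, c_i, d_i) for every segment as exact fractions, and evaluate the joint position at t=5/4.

  seg 0: a=4 b=-967/86 c=0 d=193/86
  seg 1: a=-5 b=-194/43 c=579/86 d=-105/86
  seg 2: a=-4 b=455/86 c=132/43 d=-203/86
  seg 3: a=2 b=187/43 c=-345/86 d=115/172
S(5/4) = -31517/5504

Δ: Δ0=-9, Δ1=1, Δ2=6, Δ3=-1
row 1: diag=4, rhs=60; c'=1/4, d'=15
row 2: denom=4−1·1/4=15/4; d'=(30−1·15)/(15/4)=4
row 3: denom=6−1·4/15=86/15; d'=(-42−1·4)/(86/15)=-345/43
back: M3=-345/43
back: M2=4−4/15·-345/43=264/43
back: M1=15−1/4·264/43=579/43
M: M0=0, M1=579/43, M2=264/43, M3=-345/43, M4=0
seg 0: a=4, c=M0/2=0, d=(M1−M0)/(6·1)=193/86, b=Δ0−h0·(2M0+M1)/6=-967/86
seg 1: a=-5, c=M1/2=579/86, d=(M2−M1)/(6·1)=-105/86, b=Δ1−h1·(2M1+M2)/6=-194/43
seg 2: a=-4, c=M2/2=132/43, d=(M3−M2)/(6·1)=-203/86, b=Δ2−h2·(2M2+M3)/6=455/86
seg 3: a=2, c=M3/2=-345/86, d=(M4−M3)/(6·2)=115/172, b=Δ3−h3·(2M3+M4)/6=187/43
t_q=5/4 → seg 1, τ=1/4; S=-5+-194/43·τ+579/86·τ²+-105/86·τ³=-31517/5504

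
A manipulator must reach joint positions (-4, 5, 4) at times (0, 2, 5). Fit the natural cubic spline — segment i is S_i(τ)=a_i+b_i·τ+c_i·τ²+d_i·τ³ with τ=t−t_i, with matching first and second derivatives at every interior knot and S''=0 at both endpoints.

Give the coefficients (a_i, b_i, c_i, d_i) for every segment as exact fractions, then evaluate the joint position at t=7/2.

  seg 0: a=-4 b=82/15 c=0 d=-29/120
  seg 1: a=5 b=77/30 c=-29/20 d=29/180
S(7/2) = 981/160

Δ: Δ0=9/2, Δ1=-1/3
row 1: diag=10, rhs=-29; c'=3/10, d'=-29/10
back: M1=-29/10
M: M0=0, M1=-29/10, M2=0
seg 0: a=-4, c=M0/2=0, d=(M1−M0)/(6·2)=-29/120, b=Δ0−h0·(2M0+M1)/6=82/15
seg 1: a=5, c=M1/2=-29/20, d=(M2−M1)/(6·3)=29/180, b=Δ1−h1·(2M1+M2)/6=77/30
t_q=7/2 → seg 1, τ=3/2; S=5+77/30·τ+-29/20·τ²+29/180·τ³=981/160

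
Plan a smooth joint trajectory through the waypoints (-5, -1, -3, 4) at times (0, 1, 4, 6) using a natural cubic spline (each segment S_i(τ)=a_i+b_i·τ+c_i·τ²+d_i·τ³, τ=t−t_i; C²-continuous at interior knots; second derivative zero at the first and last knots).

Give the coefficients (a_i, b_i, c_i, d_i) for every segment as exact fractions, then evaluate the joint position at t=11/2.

  seg 0: a=-5 b=29/6 c=0 d=-5/6
  seg 1: a=-1 b=7/3 c=-5/2 d=1/2
  seg 2: a=-3 b=5/6 c=2 d=-1/3
S(11/2) = 13/8

Δ: Δ0=4, Δ1=-2/3, Δ2=7/2
row 1: diag=8, rhs=-28; c'=3/8, d'=-7/2
row 2: denom=10−3·3/8=71/8; d'=(25−3·-7/2)/(71/8)=4
back: M2=4
back: M1=-7/2−3/8·4=-5
M: M0=0, M1=-5, M2=4, M3=0
seg 0: a=-5, c=M0/2=0, d=(M1−M0)/(6·1)=-5/6, b=Δ0−h0·(2M0+M1)/6=29/6
seg 1: a=-1, c=M1/2=-5/2, d=(M2−M1)/(6·3)=1/2, b=Δ1−h1·(2M1+M2)/6=7/3
seg 2: a=-3, c=M2/2=2, d=(M3−M2)/(6·2)=-1/3, b=Δ2−h2·(2M2+M3)/6=5/6
t_q=11/2 → seg 2, τ=3/2; S=-3+5/6·τ+2·τ²+-1/3·τ³=13/8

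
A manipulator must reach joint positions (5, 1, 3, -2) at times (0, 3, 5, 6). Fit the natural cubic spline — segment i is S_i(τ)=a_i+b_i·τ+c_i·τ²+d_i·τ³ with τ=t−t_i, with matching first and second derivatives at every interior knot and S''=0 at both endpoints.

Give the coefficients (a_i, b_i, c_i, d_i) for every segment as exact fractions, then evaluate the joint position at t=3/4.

Δ: Δ0=-4/3, Δ1=1, Δ2=-5
row 1: diag=10, rhs=14; c'=1/5, d'=7/5
row 2: denom=6−2·1/5=28/5; d'=(-36−2·7/5)/(28/5)=-97/14
back: M2=-97/14
back: M1=7/5−1/5·-97/14=39/14
M: M0=0, M1=39/14, M2=-97/14, M3=0
seg 0: a=5, c=M0/2=0, d=(M1−M0)/(6·3)=13/84, b=Δ0−h0·(2M0+M1)/6=-229/84
seg 1: a=1, c=M1/2=39/28, d=(M2−M1)/(6·2)=-17/21, b=Δ1−h1·(2M1+M2)/6=61/42
seg 2: a=3, c=M2/2=-97/28, d=(M3−M2)/(6·1)=97/84, b=Δ2−h2·(2M2+M3)/6=-113/42
t_q=3/4 → seg 0, τ=3/4; S=5+-229/84·τ+0·τ²+13/84·τ³=5413/1792

  seg 0: a=5 b=-229/84 c=0 d=13/84
  seg 1: a=1 b=61/42 c=39/28 d=-17/21
  seg 2: a=3 b=-113/42 c=-97/28 d=97/84
S(3/4) = 5413/1792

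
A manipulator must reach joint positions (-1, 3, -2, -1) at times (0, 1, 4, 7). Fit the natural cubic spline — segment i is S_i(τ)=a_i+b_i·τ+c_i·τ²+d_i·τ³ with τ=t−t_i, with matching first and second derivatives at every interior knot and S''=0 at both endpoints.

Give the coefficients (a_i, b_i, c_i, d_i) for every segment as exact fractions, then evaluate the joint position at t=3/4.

Δ: Δ0=4, Δ1=-5/3, Δ2=1/3
row 1: diag=8, rhs=-34; c'=3/8, d'=-17/4
row 2: denom=12−3·3/8=87/8; d'=(12−3·-17/4)/(87/8)=66/29
back: M2=66/29
back: M1=-17/4−3/8·66/29=-148/29
M: M0=0, M1=-148/29, M2=66/29, M3=0
seg 0: a=-1, c=M0/2=0, d=(M1−M0)/(6·1)=-74/87, b=Δ0−h0·(2M0+M1)/6=422/87
seg 1: a=3, c=M1/2=-74/29, d=(M2−M1)/(6·3)=107/261, b=Δ1−h1·(2M1+M2)/6=200/87
seg 2: a=-2, c=M2/2=33/29, d=(M3−M2)/(6·3)=-11/87, b=Δ2−h2·(2M2+M3)/6=-169/87
t_q=3/4 → seg 0, τ=3/4; S=-1+422/87·τ+0·τ²+-74/87·τ³=2115/928

  seg 0: a=-1 b=422/87 c=0 d=-74/87
  seg 1: a=3 b=200/87 c=-74/29 d=107/261
  seg 2: a=-2 b=-169/87 c=33/29 d=-11/87
S(3/4) = 2115/928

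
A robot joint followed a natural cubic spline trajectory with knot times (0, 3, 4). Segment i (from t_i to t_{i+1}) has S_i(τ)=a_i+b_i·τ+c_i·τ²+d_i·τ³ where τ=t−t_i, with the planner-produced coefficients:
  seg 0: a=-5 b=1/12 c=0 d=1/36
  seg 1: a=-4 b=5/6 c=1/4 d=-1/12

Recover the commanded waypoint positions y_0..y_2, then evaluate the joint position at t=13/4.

y_0 = S_0(0) = a_0 = -5
y_1 = S_1(0) = a_1 = -4
y_2 = S_1(1) = -3
t_q=13/4 is in segment 1 (τ=1/4); S_1(τ)=-967/256

y_0=-5 y_1=-4 y_2=-3
S(13/4) = -967/256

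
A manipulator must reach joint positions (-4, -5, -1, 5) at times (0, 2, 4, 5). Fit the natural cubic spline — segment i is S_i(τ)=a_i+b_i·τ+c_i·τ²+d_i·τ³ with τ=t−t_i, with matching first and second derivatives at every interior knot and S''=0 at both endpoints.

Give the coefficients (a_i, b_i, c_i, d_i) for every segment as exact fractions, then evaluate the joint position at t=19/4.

Δ: Δ0=-1/2, Δ1=2, Δ2=6
row 1: diag=8, rhs=15; c'=1/4, d'=15/8
row 2: denom=6−2·1/4=11/2; d'=(24−2·15/8)/(11/2)=81/22
back: M2=81/22
back: M1=15/8−1/4·81/22=21/22
M: M0=0, M1=21/22, M2=81/22, M3=0
seg 0: a=-4, c=M0/2=0, d=(M1−M0)/(6·2)=7/88, b=Δ0−h0·(2M0+M1)/6=-9/11
seg 1: a=-5, c=M1/2=21/44, d=(M2−M1)/(6·2)=5/22, b=Δ1−h1·(2M1+M2)/6=3/22
seg 2: a=-1, c=M2/2=81/44, d=(M3−M2)/(6·1)=-27/44, b=Δ2−h2·(2M2+M3)/6=105/22
t_q=19/4 → seg 2, τ=3/4; S=-1+105/22·τ+81/44·τ²+-27/44·τ³=9451/2816

  seg 0: a=-4 b=-9/11 c=0 d=7/88
  seg 1: a=-5 b=3/22 c=21/44 d=5/22
  seg 2: a=-1 b=105/22 c=81/44 d=-27/44
S(19/4) = 9451/2816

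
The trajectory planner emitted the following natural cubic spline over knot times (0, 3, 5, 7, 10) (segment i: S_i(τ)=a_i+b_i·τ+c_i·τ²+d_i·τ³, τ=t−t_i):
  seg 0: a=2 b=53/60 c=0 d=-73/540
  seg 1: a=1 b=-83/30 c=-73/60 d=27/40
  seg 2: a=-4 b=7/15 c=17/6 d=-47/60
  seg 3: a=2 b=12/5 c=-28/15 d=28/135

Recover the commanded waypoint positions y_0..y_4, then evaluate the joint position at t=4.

y_0 = S_0(0) = a_0 = 2
y_1 = S_1(0) = a_1 = 1
y_2 = S_2(0) = a_2 = -4
y_3 = S_3(0) = a_3 = 2
y_4 = S_3(3) = -2
t_q=4 is in segment 1 (τ=1); S_1(τ)=-277/120

y_0=2 y_1=1 y_2=-4 y_3=2 y_4=-2
S(4) = -277/120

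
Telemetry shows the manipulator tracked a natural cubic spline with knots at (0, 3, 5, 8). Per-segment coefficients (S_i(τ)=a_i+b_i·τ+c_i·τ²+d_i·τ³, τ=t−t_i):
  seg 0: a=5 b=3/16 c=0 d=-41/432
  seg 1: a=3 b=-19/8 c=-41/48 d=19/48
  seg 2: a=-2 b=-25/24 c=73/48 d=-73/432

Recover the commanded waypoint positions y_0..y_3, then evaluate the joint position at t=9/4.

y_0=5 y_1=3 y_2=-2 y_3=4
S(9/4) = 4445/1024

y_0 = S_0(0) = a_0 = 5
y_1 = S_1(0) = a_1 = 3
y_2 = S_2(0) = a_2 = -2
y_3 = S_2(3) = 4
t_q=9/4 is in segment 0 (τ=9/4); S_0(τ)=4445/1024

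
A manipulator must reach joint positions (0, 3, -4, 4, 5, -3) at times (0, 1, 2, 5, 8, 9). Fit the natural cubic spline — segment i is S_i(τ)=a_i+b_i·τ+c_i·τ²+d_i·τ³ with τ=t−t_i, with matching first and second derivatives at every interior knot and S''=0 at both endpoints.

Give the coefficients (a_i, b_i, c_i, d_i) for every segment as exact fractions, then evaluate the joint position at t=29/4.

  seg 0: a=0 b=433/73 c=0 d=-214/73
  seg 1: a=3 b=-209/73 c=-642/73 d=340/73
  seg 2: a=-4 b=-473/73 c=378/73 d=-1399/1971
  seg 3: a=4 b=396/73 c=-265/219 d=-320/1971
  seg 4: a=5 b=-454/73 c=-195/73 d=65/73
S(29/4) = 9613/1168

Δ: Δ0=3, Δ1=-7, Δ2=8/3, Δ3=1/3, Δ4=-8
row 1: diag=4, rhs=-60; c'=1/4, d'=-15
row 2: denom=8−1·1/4=31/4; d'=(58−1·-15)/(31/4)=292/31
row 3: denom=12−3·12/31=336/31; d'=(-14−3·292/31)/(336/31)=-655/168
row 4: denom=8−3·31/112=803/112; d'=(-50−3·-655/168)/(803/112)=-390/73
back: M4=-390/73
back: M3=-655/168−31/112·-390/73=-530/219
back: M2=292/31−12/31·-530/219=756/73
back: M1=-15−1/4·756/73=-1284/73
M: M0=0, M1=-1284/73, M2=756/73, M3=-530/219, M4=-390/73, M5=0
seg 0: a=0, c=M0/2=0, d=(M1−M0)/(6·1)=-214/73, b=Δ0−h0·(2M0+M1)/6=433/73
seg 1: a=3, c=M1/2=-642/73, d=(M2−M1)/(6·1)=340/73, b=Δ1−h1·(2M1+M2)/6=-209/73
seg 2: a=-4, c=M2/2=378/73, d=(M3−M2)/(6·3)=-1399/1971, b=Δ2−h2·(2M2+M3)/6=-473/73
seg 3: a=4, c=M3/2=-265/219, d=(M4−M3)/(6·3)=-320/1971, b=Δ3−h3·(2M3+M4)/6=396/73
seg 4: a=5, c=M4/2=-195/73, d=(M5−M4)/(6·1)=65/73, b=Δ4−h4·(2M4+M5)/6=-454/73
t_q=29/4 → seg 3, τ=9/4; S=4+396/73·τ+-265/219·τ²+-320/1971·τ³=9613/1168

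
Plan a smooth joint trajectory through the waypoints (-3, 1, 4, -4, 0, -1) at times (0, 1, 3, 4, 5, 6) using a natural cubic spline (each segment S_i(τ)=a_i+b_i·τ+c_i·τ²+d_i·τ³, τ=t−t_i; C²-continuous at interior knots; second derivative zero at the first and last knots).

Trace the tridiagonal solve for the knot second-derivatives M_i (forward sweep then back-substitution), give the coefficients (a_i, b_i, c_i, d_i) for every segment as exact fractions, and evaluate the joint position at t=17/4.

  seg 0: a=-3 b=206/57 c=0 d=22/57
  seg 1: a=1 b=272/57 c=22/19 d=-637/456
  seg 2: a=4 b=-839/114 c=-549/76 d=79/12
  seg 3: a=-4 b=-469/228 c=238/19 d=-1475/228
  seg 4: a=0 b=409/114 c=-523/76 d=523/228
S(17/4) = -18641/4864

Δ: Δ0=4, Δ1=3/2, Δ2=-8, Δ3=4, Δ4=-1
row 1: diag=6, rhs=-15; c'=1/3, d'=-5/2
row 2: denom=6−2·1/3=16/3; d'=(-57−2·-5/2)/(16/3)=-39/4
row 3: denom=4−1·3/16=61/16; d'=(72−1·-39/4)/(61/16)=1308/61
row 4: denom=4−1·16/61=228/61; d'=(-30−1·1308/61)/(228/61)=-523/38
back: M4=-523/38
back: M3=1308/61−16/61·-523/38=476/19
back: M2=-39/4−3/16·476/19=-549/38
back: M1=-5/2−1/3·-549/38=44/19
M: M0=0, M1=44/19, M2=-549/38, M3=476/19, M4=-523/38, M5=0
seg 0: a=-3, c=M0/2=0, d=(M1−M0)/(6·1)=22/57, b=Δ0−h0·(2M0+M1)/6=206/57
seg 1: a=1, c=M1/2=22/19, d=(M2−M1)/(6·2)=-637/456, b=Δ1−h1·(2M1+M2)/6=272/57
seg 2: a=4, c=M2/2=-549/76, d=(M3−M2)/(6·1)=79/12, b=Δ2−h2·(2M2+M3)/6=-839/114
seg 3: a=-4, c=M3/2=238/19, d=(M4−M3)/(6·1)=-1475/228, b=Δ3−h3·(2M3+M4)/6=-469/228
seg 4: a=0, c=M4/2=-523/76, d=(M5−M4)/(6·1)=523/228, b=Δ4−h4·(2M4+M5)/6=409/114
t_q=17/4 → seg 3, τ=1/4; S=-4+-469/228·τ+238/19·τ²+-1475/228·τ³=-18641/4864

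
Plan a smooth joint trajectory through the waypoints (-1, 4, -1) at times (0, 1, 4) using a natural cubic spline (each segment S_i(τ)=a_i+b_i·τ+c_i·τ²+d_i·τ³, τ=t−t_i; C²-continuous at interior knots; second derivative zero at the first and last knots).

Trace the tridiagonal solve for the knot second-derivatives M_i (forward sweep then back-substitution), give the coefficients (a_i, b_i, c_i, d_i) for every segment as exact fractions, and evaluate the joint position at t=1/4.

Δ: Δ0=5, Δ1=-5/3
row 1: diag=8, rhs=-40; c'=3/8, d'=-5
back: M1=-5
M: M0=0, M1=-5, M2=0
seg 0: a=-1, c=M0/2=0, d=(M1−M0)/(6·1)=-5/6, b=Δ0−h0·(2M0+M1)/6=35/6
seg 1: a=4, c=M1/2=-5/2, d=(M2−M1)/(6·3)=5/18, b=Δ1−h1·(2M1+M2)/6=10/3
t_q=1/4 → seg 0, τ=1/4; S=-1+35/6·τ+0·τ²+-5/6·τ³=57/128

  seg 0: a=-1 b=35/6 c=0 d=-5/6
  seg 1: a=4 b=10/3 c=-5/2 d=5/18
S(1/4) = 57/128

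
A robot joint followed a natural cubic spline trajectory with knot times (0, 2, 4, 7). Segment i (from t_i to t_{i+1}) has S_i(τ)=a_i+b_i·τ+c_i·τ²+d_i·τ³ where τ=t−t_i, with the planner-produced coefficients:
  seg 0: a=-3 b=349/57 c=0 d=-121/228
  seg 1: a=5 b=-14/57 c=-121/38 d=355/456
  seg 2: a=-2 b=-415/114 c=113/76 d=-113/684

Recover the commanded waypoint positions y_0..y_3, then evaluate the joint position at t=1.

y_0=-3 y_1=5 y_2=-2 y_3=-4
S(1) = 197/76

y_0 = S_0(0) = a_0 = -3
y_1 = S_1(0) = a_1 = 5
y_2 = S_2(0) = a_2 = -2
y_3 = S_2(3) = -4
t_q=1 is in segment 0 (τ=1); S_0(τ)=197/76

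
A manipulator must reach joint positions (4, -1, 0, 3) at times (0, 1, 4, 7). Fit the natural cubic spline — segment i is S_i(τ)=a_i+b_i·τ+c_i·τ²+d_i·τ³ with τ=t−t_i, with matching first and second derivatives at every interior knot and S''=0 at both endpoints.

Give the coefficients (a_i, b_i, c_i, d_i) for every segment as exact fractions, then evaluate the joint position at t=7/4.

Δ: Δ0=-5, Δ1=1/3, Δ2=1
row 1: diag=8, rhs=32; c'=3/8, d'=4
row 2: denom=12−3·3/8=87/8; d'=(4−3·4)/(87/8)=-64/87
back: M2=-64/87
back: M1=4−3/8·-64/87=124/29
M: M0=0, M1=124/29, M2=-64/87, M3=0
seg 0: a=4, c=M0/2=0, d=(M1−M0)/(6·1)=62/87, b=Δ0−h0·(2M0+M1)/6=-497/87
seg 1: a=-1, c=M1/2=62/29, d=(M2−M1)/(6·3)=-218/783, b=Δ1−h1·(2M1+M2)/6=-311/87
seg 2: a=0, c=M2/2=-32/87, d=(M3−M2)/(6·3)=32/783, b=Δ2−h2·(2M2+M3)/6=151/87
t_q=7/4 → seg 1, τ=3/4; S=-1+-311/87·τ+62/29·τ²+-218/783·τ³=-2409/928

  seg 0: a=4 b=-497/87 c=0 d=62/87
  seg 1: a=-1 b=-311/87 c=62/29 d=-218/783
  seg 2: a=0 b=151/87 c=-32/87 d=32/783
S(7/4) = -2409/928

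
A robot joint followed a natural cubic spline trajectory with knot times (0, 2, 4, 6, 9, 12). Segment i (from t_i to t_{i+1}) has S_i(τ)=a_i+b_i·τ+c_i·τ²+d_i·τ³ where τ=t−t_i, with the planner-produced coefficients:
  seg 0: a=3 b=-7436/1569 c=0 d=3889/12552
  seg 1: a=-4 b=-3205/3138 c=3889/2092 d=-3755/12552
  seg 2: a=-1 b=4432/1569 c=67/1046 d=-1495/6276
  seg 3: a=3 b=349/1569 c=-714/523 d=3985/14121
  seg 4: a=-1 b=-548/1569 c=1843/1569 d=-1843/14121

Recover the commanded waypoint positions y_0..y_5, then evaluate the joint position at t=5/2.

y_0 = S_0(0) = a_0 = 3
y_1 = S_1(0) = a_1 = -4
y_2 = S_2(0) = a_2 = -1
y_3 = S_3(0) = a_3 = 3
y_4 = S_4(0) = a_4 = -1
y_5 = S_4(3) = 5
t_q=5/2 is in segment 1 (τ=1/2); S_1(τ)=-136677/33472

y_0=3 y_1=-4 y_2=-1 y_3=3 y_4=-1 y_5=5
S(5/2) = -136677/33472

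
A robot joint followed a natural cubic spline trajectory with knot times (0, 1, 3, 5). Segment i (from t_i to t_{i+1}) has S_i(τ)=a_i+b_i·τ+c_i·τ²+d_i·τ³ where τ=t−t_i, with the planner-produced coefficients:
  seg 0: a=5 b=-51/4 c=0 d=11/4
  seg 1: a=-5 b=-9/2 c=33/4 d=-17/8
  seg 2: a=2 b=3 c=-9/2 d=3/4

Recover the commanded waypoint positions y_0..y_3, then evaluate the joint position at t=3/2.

y_0=5 y_1=-5 y_2=2 y_3=-4
S(3/2) = -349/64

y_0 = S_0(0) = a_0 = 5
y_1 = S_1(0) = a_1 = -5
y_2 = S_2(0) = a_2 = 2
y_3 = S_2(2) = -4
t_q=3/2 is in segment 1 (τ=1/2); S_1(τ)=-349/64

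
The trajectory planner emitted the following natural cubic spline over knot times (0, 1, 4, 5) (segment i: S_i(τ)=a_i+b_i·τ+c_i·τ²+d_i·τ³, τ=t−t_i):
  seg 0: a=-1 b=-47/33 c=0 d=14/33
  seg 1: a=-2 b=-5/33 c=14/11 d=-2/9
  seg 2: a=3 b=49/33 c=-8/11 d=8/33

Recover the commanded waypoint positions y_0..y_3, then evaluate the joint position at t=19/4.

y_0 = S_0(0) = a_0 = -1
y_1 = S_1(0) = a_1 = -2
y_2 = S_2(0) = a_2 = 3
y_3 = S_2(1) = 4
t_q=19/4 is in segment 2 (τ=3/4); S_2(τ)=335/88

y_0=-1 y_1=-2 y_2=3 y_3=4
S(19/4) = 335/88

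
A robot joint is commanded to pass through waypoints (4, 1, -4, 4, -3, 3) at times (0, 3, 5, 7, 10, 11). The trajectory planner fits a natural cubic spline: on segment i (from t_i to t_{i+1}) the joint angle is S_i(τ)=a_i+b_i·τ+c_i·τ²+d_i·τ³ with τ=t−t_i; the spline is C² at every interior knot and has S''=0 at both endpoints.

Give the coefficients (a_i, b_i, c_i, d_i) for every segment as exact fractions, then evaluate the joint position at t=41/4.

  seg 0: a=4 b=1013/5076 c=0 d=-6089/45684
  seg 1: a=1 b=-8627/2538 c=-6089/5076 d=8371/10152
  seg 2: a=-4 b=718/423 c=4756/1269 d=-3295/2538
  seg 3: a=4 b=1408/1269 c=-5129/1269 d=11018/11421
  seg 4: a=-3 b=3688/1269 c=1963/423 d=-1963/1269
S(41/4) = -54349/27072

Δ: Δ0=-1, Δ1=-5/2, Δ2=4, Δ3=-7/3, Δ4=6
row 1: diag=10, rhs=-9; c'=1/5, d'=-9/10
row 2: denom=8−2·1/5=38/5; d'=(39−2·-9/10)/(38/5)=102/19
row 3: denom=10−2·5/19=180/19; d'=(-38−2·102/19)/(180/19)=-463/90
row 4: denom=8−3·19/60=141/20; d'=(50−3·-463/90)/(141/20)=3926/423
back: M4=3926/423
back: M3=-463/90−19/60·3926/423=-10258/1269
back: M2=102/19−5/19·-10258/1269=9512/1269
back: M1=-9/10−1/5·9512/1269=-6089/2538
M: M0=0, M1=-6089/2538, M2=9512/1269, M3=-10258/1269, M4=3926/423, M5=0
seg 0: a=4, c=M0/2=0, d=(M1−M0)/(6·3)=-6089/45684, b=Δ0−h0·(2M0+M1)/6=1013/5076
seg 1: a=1, c=M1/2=-6089/5076, d=(M2−M1)/(6·2)=8371/10152, b=Δ1−h1·(2M1+M2)/6=-8627/2538
seg 2: a=-4, c=M2/2=4756/1269, d=(M3−M2)/(6·2)=-3295/2538, b=Δ2−h2·(2M2+M3)/6=718/423
seg 3: a=4, c=M3/2=-5129/1269, d=(M4−M3)/(6·3)=11018/11421, b=Δ3−h3·(2M3+M4)/6=1408/1269
seg 4: a=-3, c=M4/2=1963/423, d=(M5−M4)/(6·1)=-1963/1269, b=Δ4−h4·(2M4+M5)/6=3688/1269
t_q=41/4 → seg 4, τ=1/4; S=-3+3688/1269·τ+1963/423·τ²+-1963/1269·τ³=-54349/27072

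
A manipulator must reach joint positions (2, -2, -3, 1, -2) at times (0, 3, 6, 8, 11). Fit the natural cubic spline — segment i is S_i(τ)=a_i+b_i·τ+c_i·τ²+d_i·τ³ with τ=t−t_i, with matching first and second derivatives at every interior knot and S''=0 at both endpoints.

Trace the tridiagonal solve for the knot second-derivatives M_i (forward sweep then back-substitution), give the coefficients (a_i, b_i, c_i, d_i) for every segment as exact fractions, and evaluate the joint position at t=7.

Δ: Δ0=-4/3, Δ1=-1/3, Δ2=2, Δ3=-1
row 1: diag=12, rhs=6; c'=1/4, d'=1/2
row 2: denom=10−3·1/4=37/4; d'=(14−3·1/2)/(37/4)=50/37
row 3: denom=10−2·8/37=354/37; d'=(-18−2·50/37)/(354/37)=-383/177
back: M3=-383/177
back: M2=50/37−8/37·-383/177=322/177
back: M1=1/2−1/4·322/177=8/177
M: M0=0, M1=8/177, M2=322/177, M3=-383/177, M4=0
seg 0: a=2, c=M0/2=0, d=(M1−M0)/(6·3)=4/1593, b=Δ0−h0·(2M0+M1)/6=-80/59
seg 1: a=-2, c=M1/2=4/177, d=(M2−M1)/(6·3)=157/1593, b=Δ1−h1·(2M1+M2)/6=-76/59
seg 2: a=-3, c=M2/2=161/177, d=(M3−M2)/(6·2)=-235/708, b=Δ2−h2·(2M2+M3)/6=89/59
seg 3: a=1, c=M3/2=-383/354, d=(M4−M3)/(6·3)=383/3186, b=Δ3−h3·(2M3+M4)/6=206/177
t_q=7 → seg 2, τ=1; S=-3+89/59·τ+161/177·τ²+-235/708·τ³=-647/708

  seg 0: a=2 b=-80/59 c=0 d=4/1593
  seg 1: a=-2 b=-76/59 c=4/177 d=157/1593
  seg 2: a=-3 b=89/59 c=161/177 d=-235/708
  seg 3: a=1 b=206/177 c=-383/354 d=383/3186
S(7) = -647/708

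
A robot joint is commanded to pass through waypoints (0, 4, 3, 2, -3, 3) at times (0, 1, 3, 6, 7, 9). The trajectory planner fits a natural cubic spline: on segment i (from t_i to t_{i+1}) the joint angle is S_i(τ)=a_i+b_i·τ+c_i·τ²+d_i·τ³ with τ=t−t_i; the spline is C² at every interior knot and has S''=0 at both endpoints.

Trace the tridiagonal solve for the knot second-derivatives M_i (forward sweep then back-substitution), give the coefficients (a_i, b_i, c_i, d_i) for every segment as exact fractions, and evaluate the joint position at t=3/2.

  seg 0: a=0 b=34007/6924 c=0 d=-6311/6924
  seg 1: a=4 b=7537/3462 c=-6311/2308 d=9665/13848
  seg 2: a=3 b=-667/1731 c=1677/1154 d=-1657/3462
  seg 3: a=2 b=-15887/3462 c=-1647/577 d=8459/3462
  seg 4: a=-3 b=-5137/1731 c=5165/1154 d=-5165/6924
S(3/2) = 165887/36928

Δ: Δ0=4, Δ1=-1/2, Δ2=-1/3, Δ3=-5, Δ4=3
row 1: diag=6, rhs=-27; c'=1/3, d'=-9/2
row 2: denom=10−2·1/3=28/3; d'=(1−2·-9/2)/(28/3)=15/14
row 3: denom=8−3·9/28=197/28; d'=(-28−3·15/14)/(197/28)=-874/197
row 4: denom=6−1·28/197=1154/197; d'=(48−1·-874/197)/(1154/197)=5165/577
back: M4=5165/577
back: M3=-874/197−28/197·5165/577=-3294/577
back: M2=15/14−9/28·-3294/577=1677/577
back: M1=-9/2−1/3·1677/577=-6311/1154
M: M0=0, M1=-6311/1154, M2=1677/577, M3=-3294/577, M4=5165/577, M5=0
seg 0: a=0, c=M0/2=0, d=(M1−M0)/(6·1)=-6311/6924, b=Δ0−h0·(2M0+M1)/6=34007/6924
seg 1: a=4, c=M1/2=-6311/2308, d=(M2−M1)/(6·2)=9665/13848, b=Δ1−h1·(2M1+M2)/6=7537/3462
seg 2: a=3, c=M2/2=1677/1154, d=(M3−M2)/(6·3)=-1657/3462, b=Δ2−h2·(2M2+M3)/6=-667/1731
seg 3: a=2, c=M3/2=-1647/577, d=(M4−M3)/(6·1)=8459/3462, b=Δ3−h3·(2M3+M4)/6=-15887/3462
seg 4: a=-3, c=M4/2=5165/1154, d=(M5−M4)/(6·2)=-5165/6924, b=Δ4−h4·(2M4+M5)/6=-5137/1731
t_q=3/2 → seg 1, τ=1/2; S=4+7537/3462·τ+-6311/2308·τ²+9665/13848·τ³=165887/36928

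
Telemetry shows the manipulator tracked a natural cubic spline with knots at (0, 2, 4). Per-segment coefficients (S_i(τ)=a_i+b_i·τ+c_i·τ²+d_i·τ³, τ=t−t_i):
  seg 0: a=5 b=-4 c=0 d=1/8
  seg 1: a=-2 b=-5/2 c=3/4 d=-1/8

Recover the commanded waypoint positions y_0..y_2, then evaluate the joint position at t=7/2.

y_0=5 y_1=-2 y_2=-5
S(7/2) = -287/64

y_0 = S_0(0) = a_0 = 5
y_1 = S_1(0) = a_1 = -2
y_2 = S_1(2) = -5
t_q=7/2 is in segment 1 (τ=3/2); S_1(τ)=-287/64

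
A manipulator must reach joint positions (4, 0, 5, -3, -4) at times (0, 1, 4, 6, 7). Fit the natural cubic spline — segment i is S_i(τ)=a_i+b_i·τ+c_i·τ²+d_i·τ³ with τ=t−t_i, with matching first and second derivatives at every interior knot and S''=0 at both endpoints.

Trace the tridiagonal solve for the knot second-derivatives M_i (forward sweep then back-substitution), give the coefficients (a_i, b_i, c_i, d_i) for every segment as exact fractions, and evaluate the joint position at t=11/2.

  seg 0: a=4 b=-3020/591 c=0 d=656/591
  seg 1: a=0 b=-1052/591 c=656/197 d=-1289/1773
  seg 2: a=5 b=-845/591 c=-633/197 d=2279/2364
  seg 3: a=-3 b=-1604/591 c=1013/394 d=-1013/1182
S(11/2) = -7065/6304

Δ: Δ0=-4, Δ1=5/3, Δ2=-4, Δ3=-1
row 1: diag=8, rhs=34; c'=3/8, d'=17/4
row 2: denom=10−3·3/8=71/8; d'=(-34−3·17/4)/(71/8)=-374/71
row 3: denom=6−2·16/71=394/71; d'=(18−2·-374/71)/(394/71)=1013/197
back: M3=1013/197
back: M2=-374/71−16/71·1013/197=-1266/197
back: M1=17/4−3/8·-1266/197=1312/197
M: M0=0, M1=1312/197, M2=-1266/197, M3=1013/197, M4=0
seg 0: a=4, c=M0/2=0, d=(M1−M0)/(6·1)=656/591, b=Δ0−h0·(2M0+M1)/6=-3020/591
seg 1: a=0, c=M1/2=656/197, d=(M2−M1)/(6·3)=-1289/1773, b=Δ1−h1·(2M1+M2)/6=-1052/591
seg 2: a=5, c=M2/2=-633/197, d=(M3−M2)/(6·2)=2279/2364, b=Δ2−h2·(2M2+M3)/6=-845/591
seg 3: a=-3, c=M3/2=1013/394, d=(M4−M3)/(6·1)=-1013/1182, b=Δ3−h3·(2M3+M4)/6=-1604/591
t_q=11/2 → seg 2, τ=3/2; S=5+-845/591·τ+-633/197·τ²+2279/2364·τ³=-7065/6304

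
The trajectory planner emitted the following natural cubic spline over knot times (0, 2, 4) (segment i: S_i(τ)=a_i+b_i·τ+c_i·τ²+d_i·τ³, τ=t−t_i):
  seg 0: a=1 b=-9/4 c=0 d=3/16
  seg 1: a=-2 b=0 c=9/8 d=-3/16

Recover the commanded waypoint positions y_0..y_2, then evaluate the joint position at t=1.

y_0=1 y_1=-2 y_2=1
S(1) = -17/16

y_0 = S_0(0) = a_0 = 1
y_1 = S_1(0) = a_1 = -2
y_2 = S_1(2) = 1
t_q=1 is in segment 0 (τ=1); S_0(τ)=-17/16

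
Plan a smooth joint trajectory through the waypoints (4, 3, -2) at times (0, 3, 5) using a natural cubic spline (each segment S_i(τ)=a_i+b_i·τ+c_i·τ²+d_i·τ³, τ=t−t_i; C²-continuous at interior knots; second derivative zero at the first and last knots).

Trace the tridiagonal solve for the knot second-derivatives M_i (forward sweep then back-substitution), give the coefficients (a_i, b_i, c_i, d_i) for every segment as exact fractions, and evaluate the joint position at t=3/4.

  seg 0: a=4 b=19/60 c=0 d=-13/180
  seg 1: a=3 b=-49/30 c=-13/20 d=13/120
S(3/4) = 1077/256

Δ: Δ0=-1/3, Δ1=-5/2
row 1: diag=10, rhs=-13; c'=1/5, d'=-13/10
back: M1=-13/10
M: M0=0, M1=-13/10, M2=0
seg 0: a=4, c=M0/2=0, d=(M1−M0)/(6·3)=-13/180, b=Δ0−h0·(2M0+M1)/6=19/60
seg 1: a=3, c=M1/2=-13/20, d=(M2−M1)/(6·2)=13/120, b=Δ1−h1·(2M1+M2)/6=-49/30
t_q=3/4 → seg 0, τ=3/4; S=4+19/60·τ+0·τ²+-13/180·τ³=1077/256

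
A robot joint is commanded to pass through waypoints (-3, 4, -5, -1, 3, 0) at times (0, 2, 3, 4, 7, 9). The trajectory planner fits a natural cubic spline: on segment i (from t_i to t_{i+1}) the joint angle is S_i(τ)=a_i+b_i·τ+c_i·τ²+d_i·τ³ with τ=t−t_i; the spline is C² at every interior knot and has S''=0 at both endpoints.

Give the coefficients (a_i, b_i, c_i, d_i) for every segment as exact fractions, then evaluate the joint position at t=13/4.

  seg 0: a=-3 b=85427/9438 c=0 d=-26197/18876
  seg 1: a=4 b=-71755/9438 c=-26197/3146 d=32702/4719
  seg 2: a=-5 b=-2975/858 c=39207/3146 d=-23572/4719
  seg 3: a=-1 b=61085/9438 c=-7937/3146 d=98/363
  seg 4: a=3 b=-12985/9438 c=-293/3146 d=293/18876
S(13/4) = -260035/50336

Δ: Δ0=7/2, Δ1=-9, Δ2=4, Δ3=4/3, Δ4=-3/2
row 1: diag=6, rhs=-75; c'=1/6, d'=-25/2
row 2: denom=4−1·1/6=23/6; d'=(78−1·-25/2)/(23/6)=543/23
row 3: denom=8−1·6/23=178/23; d'=(-16−1·543/23)/(178/23)=-911/178
row 4: denom=10−3·69/178=1573/178; d'=(-17−3·-911/178)/(1573/178)=-293/1573
back: M4=-293/1573
back: M3=-911/178−69/178·-293/1573=-7937/1573
back: M2=543/23−6/23·-7937/1573=39207/1573
back: M1=-25/2−1/6·39207/1573=-26197/1573
M: M0=0, M1=-26197/1573, M2=39207/1573, M3=-7937/1573, M4=-293/1573, M5=0
seg 0: a=-3, c=M0/2=0, d=(M1−M0)/(6·2)=-26197/18876, b=Δ0−h0·(2M0+M1)/6=85427/9438
seg 1: a=4, c=M1/2=-26197/3146, d=(M2−M1)/(6·1)=32702/4719, b=Δ1−h1·(2M1+M2)/6=-71755/9438
seg 2: a=-5, c=M2/2=39207/3146, d=(M3−M2)/(6·1)=-23572/4719, b=Δ2−h2·(2M2+M3)/6=-2975/858
seg 3: a=-1, c=M3/2=-7937/3146, d=(M4−M3)/(6·3)=98/363, b=Δ3−h3·(2M3+M4)/6=61085/9438
seg 4: a=3, c=M4/2=-293/3146, d=(M5−M4)/(6·2)=293/18876, b=Δ4−h4·(2M4+M5)/6=-12985/9438
t_q=13/4 → seg 2, τ=1/4; S=-5+-2975/858·τ+39207/3146·τ²+-23572/4719·τ³=-260035/50336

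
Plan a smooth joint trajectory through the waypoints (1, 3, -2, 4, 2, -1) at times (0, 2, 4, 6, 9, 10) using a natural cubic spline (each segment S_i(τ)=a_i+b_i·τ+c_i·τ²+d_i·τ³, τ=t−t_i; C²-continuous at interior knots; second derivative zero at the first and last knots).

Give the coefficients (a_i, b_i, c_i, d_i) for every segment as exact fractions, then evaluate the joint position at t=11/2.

  seg 0: a=1 b=185/78 c=0 d=-107/312
  seg 1: a=3 b=-68/39 c=-107/52 d=131/156
  seg 2: a=-2 b=4/39 c=155/52 d=-239/312
  seg 3: a=4 b=17/6 c=-21/13 d=35/234
  seg 4: a=2 b=-110/39 c=-7/26 d=7/78
S(11/2) = 1893/832

Δ: Δ0=1, Δ1=-5/2, Δ2=3, Δ3=-2/3, Δ4=-3
row 1: diag=8, rhs=-21; c'=1/4, d'=-21/8
row 2: denom=8−2·1/4=15/2; d'=(33−2·-21/8)/(15/2)=51/10
row 3: denom=10−2·4/15=142/15; d'=(-22−2·51/10)/(142/15)=-483/142
row 4: denom=8−3·45/142=1001/142; d'=(-14−3·-483/142)/(1001/142)=-7/13
back: M4=-7/13
back: M3=-483/142−45/142·-7/13=-42/13
back: M2=51/10−4/15·-42/13=155/26
back: M1=-21/8−1/4·155/26=-107/26
M: M0=0, M1=-107/26, M2=155/26, M3=-42/13, M4=-7/13, M5=0
seg 0: a=1, c=M0/2=0, d=(M1−M0)/(6·2)=-107/312, b=Δ0−h0·(2M0+M1)/6=185/78
seg 1: a=3, c=M1/2=-107/52, d=(M2−M1)/(6·2)=131/156, b=Δ1−h1·(2M1+M2)/6=-68/39
seg 2: a=-2, c=M2/2=155/52, d=(M3−M2)/(6·2)=-239/312, b=Δ2−h2·(2M2+M3)/6=4/39
seg 3: a=4, c=M3/2=-21/13, d=(M4−M3)/(6·3)=35/234, b=Δ3−h3·(2M3+M4)/6=17/6
seg 4: a=2, c=M4/2=-7/26, d=(M5−M4)/(6·1)=7/78, b=Δ4−h4·(2M4+M5)/6=-110/39
t_q=11/2 → seg 2, τ=3/2; S=-2+4/39·τ+155/52·τ²+-239/312·τ³=1893/832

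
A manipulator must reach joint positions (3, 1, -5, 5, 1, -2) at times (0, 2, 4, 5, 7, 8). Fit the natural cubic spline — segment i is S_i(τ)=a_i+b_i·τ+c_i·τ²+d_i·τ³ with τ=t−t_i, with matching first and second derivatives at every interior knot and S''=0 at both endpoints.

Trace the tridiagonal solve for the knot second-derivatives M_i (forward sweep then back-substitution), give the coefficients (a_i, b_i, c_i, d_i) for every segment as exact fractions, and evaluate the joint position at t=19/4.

  seg 0: a=3 b=83/85 c=0 d=-42/85
  seg 1: a=1 b=-421/85 c=-252/85 d=67/34
  seg 2: a=-5 b=581/85 c=753/85 d=-484/85
  seg 3: a=5 b=127/17 c=-699/85 d=593/340
  seg 4: a=1 b=-382/85 c=381/170 d=-127/170
S(19/4) = 1841/680

Δ: Δ0=-1, Δ1=-3, Δ2=10, Δ3=-2, Δ4=-3
row 1: diag=8, rhs=-12; c'=1/4, d'=-3/2
row 2: denom=6−2·1/4=11/2; d'=(78−2·-3/2)/(11/2)=162/11
row 3: denom=6−1·2/11=64/11; d'=(-72−1·162/11)/(64/11)=-477/32
row 4: denom=6−2·11/32=85/16; d'=(-6−2·-477/32)/(85/16)=381/85
back: M4=381/85
back: M3=-477/32−11/32·381/85=-1398/85
back: M2=162/11−2/11·-1398/85=1506/85
back: M1=-3/2−1/4·1506/85=-504/85
M: M0=0, M1=-504/85, M2=1506/85, M3=-1398/85, M4=381/85, M5=0
seg 0: a=3, c=M0/2=0, d=(M1−M0)/(6·2)=-42/85, b=Δ0−h0·(2M0+M1)/6=83/85
seg 1: a=1, c=M1/2=-252/85, d=(M2−M1)/(6·2)=67/34, b=Δ1−h1·(2M1+M2)/6=-421/85
seg 2: a=-5, c=M2/2=753/85, d=(M3−M2)/(6·1)=-484/85, b=Δ2−h2·(2M2+M3)/6=581/85
seg 3: a=5, c=M3/2=-699/85, d=(M4−M3)/(6·2)=593/340, b=Δ3−h3·(2M3+M4)/6=127/17
seg 4: a=1, c=M4/2=381/170, d=(M5−M4)/(6·1)=-127/170, b=Δ4−h4·(2M4+M5)/6=-382/85
t_q=19/4 → seg 2, τ=3/4; S=-5+581/85·τ+753/85·τ²+-484/85·τ³=1841/680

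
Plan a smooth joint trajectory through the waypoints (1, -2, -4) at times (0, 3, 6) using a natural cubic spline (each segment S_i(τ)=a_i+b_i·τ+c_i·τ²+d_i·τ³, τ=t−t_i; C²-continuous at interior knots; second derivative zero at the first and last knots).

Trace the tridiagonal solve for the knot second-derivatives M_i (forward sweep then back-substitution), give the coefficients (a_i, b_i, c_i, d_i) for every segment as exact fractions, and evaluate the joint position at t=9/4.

Δ: Δ0=-1, Δ1=-2/3
row 1: diag=12, rhs=2; c'=1/4, d'=1/6
back: M1=1/6
M: M0=0, M1=1/6, M2=0
seg 0: a=1, c=M0/2=0, d=(M1−M0)/(6·3)=1/108, b=Δ0−h0·(2M0+M1)/6=-13/12
seg 1: a=-2, c=M1/2=1/12, d=(M2−M1)/(6·3)=-1/108, b=Δ1−h1·(2M1+M2)/6=-5/6
t_q=9/4 → seg 0, τ=9/4; S=1+-13/12·τ+0·τ²+1/108·τ³=-341/256

  seg 0: a=1 b=-13/12 c=0 d=1/108
  seg 1: a=-2 b=-5/6 c=1/12 d=-1/108
S(9/4) = -341/256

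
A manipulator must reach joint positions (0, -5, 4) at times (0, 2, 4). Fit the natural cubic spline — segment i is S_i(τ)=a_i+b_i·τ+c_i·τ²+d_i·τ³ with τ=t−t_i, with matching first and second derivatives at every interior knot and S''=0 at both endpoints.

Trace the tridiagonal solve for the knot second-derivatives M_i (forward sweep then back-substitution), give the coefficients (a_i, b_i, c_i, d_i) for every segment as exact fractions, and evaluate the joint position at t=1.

Δ: Δ0=-5/2, Δ1=9/2
row 1: diag=8, rhs=42; c'=1/4, d'=21/4
back: M1=21/4
M: M0=0, M1=21/4, M2=0
seg 0: a=0, c=M0/2=0, d=(M1−M0)/(6·2)=7/16, b=Δ0−h0·(2M0+M1)/6=-17/4
seg 1: a=-5, c=M1/2=21/8, d=(M2−M1)/(6·2)=-7/16, b=Δ1−h1·(2M1+M2)/6=1
t_q=1 → seg 0, τ=1; S=0+-17/4·τ+0·τ²+7/16·τ³=-61/16

  seg 0: a=0 b=-17/4 c=0 d=7/16
  seg 1: a=-5 b=1 c=21/8 d=-7/16
S(1) = -61/16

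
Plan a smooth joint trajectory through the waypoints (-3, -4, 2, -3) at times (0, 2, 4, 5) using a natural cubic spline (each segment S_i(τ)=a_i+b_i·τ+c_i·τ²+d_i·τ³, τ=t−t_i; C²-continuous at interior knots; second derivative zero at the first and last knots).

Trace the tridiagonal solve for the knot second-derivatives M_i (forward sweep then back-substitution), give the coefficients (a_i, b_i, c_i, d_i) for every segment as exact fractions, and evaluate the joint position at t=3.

Δ: Δ0=-1/2, Δ1=3, Δ2=-5
row 1: diag=8, rhs=21; c'=1/4, d'=21/8
row 2: denom=6−2·1/4=11/2; d'=(-48−2·21/8)/(11/2)=-213/22
back: M2=-213/22
back: M1=21/8−1/4·-213/22=111/22
M: M0=0, M1=111/22, M2=-213/22, M3=0
seg 0: a=-3, c=M0/2=0, d=(M1−M0)/(6·2)=37/88, b=Δ0−h0·(2M0+M1)/6=-24/11
seg 1: a=-4, c=M1/2=111/44, d=(M2−M1)/(6·2)=-27/22, b=Δ1−h1·(2M1+M2)/6=63/22
seg 2: a=2, c=M2/2=-213/44, d=(M3−M2)/(6·1)=71/44, b=Δ2−h2·(2M2+M3)/6=-39/22
t_q=3 → seg 1, τ=1; S=-4+63/22·τ+111/44·τ²+-27/22·τ³=7/44

  seg 0: a=-3 b=-24/11 c=0 d=37/88
  seg 1: a=-4 b=63/22 c=111/44 d=-27/22
  seg 2: a=2 b=-39/22 c=-213/44 d=71/44
S(3) = 7/44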